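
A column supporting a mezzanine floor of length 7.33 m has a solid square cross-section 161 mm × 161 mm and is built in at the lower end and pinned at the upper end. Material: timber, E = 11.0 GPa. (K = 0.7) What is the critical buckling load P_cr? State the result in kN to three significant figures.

P_cr ≈ 231 kN

I = a⁴/12 = 161⁴/12 = 5.599×10^7 mm⁴
I = 5.599×10^7 mm⁴ = 5.599×10^-5 m⁴
Effective length L_e = K·L = 0.7 × 7.33 = 5.131 m
P_cr = π²EI / L_e² = π² × 11.0×10⁹ × 5.599×10^-5 / 5.131² = 2.309×10^5 N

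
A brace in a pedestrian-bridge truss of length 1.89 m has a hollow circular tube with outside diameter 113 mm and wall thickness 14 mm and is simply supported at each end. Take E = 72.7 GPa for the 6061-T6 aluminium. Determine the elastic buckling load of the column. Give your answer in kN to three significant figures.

Inner diameter d_i = 113 − 2×14 = 85.00 mm
I = π(d_o⁴ − d_i⁴)/64 = π(113⁴ − 85.00⁴)/64 = 5.441×10^6 mm⁴
I = 5.441×10^6 mm⁴ = 5.441×10^-6 m⁴
Effective length L_e = K·L = 1 × 1.89 = 1.890 m
P_cr = π²EI / L_e² = π² × 72.7×10⁹ × 5.441×10^-6 / 1.890² = 1.093×10^6 N

P_cr ≈ 1090 kN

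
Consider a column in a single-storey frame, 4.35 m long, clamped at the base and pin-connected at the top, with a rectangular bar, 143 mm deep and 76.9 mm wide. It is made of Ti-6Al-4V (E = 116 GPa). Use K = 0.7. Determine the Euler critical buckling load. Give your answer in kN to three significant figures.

P_cr ≈ 669 kN

Buckling occurs about the weak axis: I_min = h·b³/12 with b = 76.9 mm (the shorter side).
I_min = 143×76.9³/12 = 5.419×10^6 mm⁴
I = 5.419×10^6 mm⁴ = 5.419×10^-6 m⁴
Effective length L_e = K·L = 0.7 × 4.35 = 3.045 m
P_cr = π²EI / L_e² = π² × 116×10⁹ × 5.419×10^-6 / 3.045² = 6.691×10^5 N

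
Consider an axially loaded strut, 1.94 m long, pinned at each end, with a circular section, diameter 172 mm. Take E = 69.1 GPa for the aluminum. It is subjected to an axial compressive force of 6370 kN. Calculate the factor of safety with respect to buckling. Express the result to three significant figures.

n ≈ 1.22

I = πd⁴/64 = π×172⁴/64 = 4.296×10^7 mm⁴
I = 4.296×10^7 mm⁴ = 4.296×10^-5 m⁴
Effective length L_e = K·L = 1 × 1.94 = 1.940 m
P_cr = π²EI / L_e² = π² × 69.1×10⁹ × 4.296×10^-5 / 1.940² = 7.785×10^6 N
Factor of safety n = P_cr / P = 7785.0 / 6370 = 1.22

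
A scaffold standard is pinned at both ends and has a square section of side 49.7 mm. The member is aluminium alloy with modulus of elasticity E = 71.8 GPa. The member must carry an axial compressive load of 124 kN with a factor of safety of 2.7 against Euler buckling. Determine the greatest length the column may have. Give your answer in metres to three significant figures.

L_max ≈ 1.04 m

I = a⁴/12 = 49.7⁴/12 = 5.084×10^5 mm⁴
I = 5.084×10^-7 m⁴
Required critical load P_cr = n·P = 2.7 × 124 = 334.8 kN = 3.348×10^5 N
From P_cr = π²EI/(K·L)²:  L = (1/K)·√(π²EI/P_cr) = (1/1)·√(π²×7.18×10^10×5.084×10^-7/3.348×10^5)
L = 1.04 m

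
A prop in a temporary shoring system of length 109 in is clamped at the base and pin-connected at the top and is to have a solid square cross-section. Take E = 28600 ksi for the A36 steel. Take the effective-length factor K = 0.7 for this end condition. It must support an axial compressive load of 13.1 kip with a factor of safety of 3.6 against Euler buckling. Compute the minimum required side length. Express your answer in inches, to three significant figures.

Required P_cr = n·P = 3.6 × 13.1 = 47.16 kip
L_e = K·L = 0.7 × 109 = 76.30 in
Required I = P_cr·L_e²/(π²E) = 4.716×10^4 × 76.30² / (π² × 2.86×10^7) = 0.9727 in⁴
Solid square: I = a⁴/12  ⇒  a = (12I)^(1/4) = (12×0.9727)^(1/4) = 1.85 in

a ≈ 1.85 in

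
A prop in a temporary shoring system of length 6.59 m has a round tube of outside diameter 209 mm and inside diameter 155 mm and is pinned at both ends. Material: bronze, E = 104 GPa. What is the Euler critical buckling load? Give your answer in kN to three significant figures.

d_o = 209 mm, d_i = 155 mm
I = π(d_o⁴ − d_i⁴)/64 = π(209⁴ − 155.0⁴)/64 = 6.533×10^7 mm⁴
I = 6.533×10^7 mm⁴ = 6.533×10^-5 m⁴
Effective length L_e = K·L = 1 × 6.59 = 6.590 m
P_cr = π²EI / L_e² = π² × 104×10⁹ × 6.533×10^-5 / 6.590² = 1.544×10^6 N

P_cr ≈ 1540 kN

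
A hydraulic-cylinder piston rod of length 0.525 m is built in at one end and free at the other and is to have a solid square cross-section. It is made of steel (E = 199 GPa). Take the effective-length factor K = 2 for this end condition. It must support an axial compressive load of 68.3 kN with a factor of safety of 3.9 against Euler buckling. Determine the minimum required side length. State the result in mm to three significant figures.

a ≈ 36.6 mm

Required P_cr = n·P = 3.9 × 68.3 = 266.4 kN
L_e = K·L = 2 × 0.525 = 1.050 m
Required I = P_cr·L_e²/(π²E) = 2.664×10^5 × 1.050² / (π² × 1.99×10^11) = 1.495×10^-7 m⁴
I_req = 1.495×10^5 mm⁴
Solid square: I = a⁴/12  ⇒  a = (12I)^(1/4) = (12×1.495×10^5)^(1/4) = 36.6 mm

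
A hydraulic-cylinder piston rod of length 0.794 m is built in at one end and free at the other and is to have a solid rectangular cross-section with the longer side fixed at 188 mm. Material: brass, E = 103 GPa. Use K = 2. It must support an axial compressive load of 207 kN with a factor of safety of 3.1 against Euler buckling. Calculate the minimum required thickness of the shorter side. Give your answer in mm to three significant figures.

b ≈ 46.7 mm

Required P_cr = n·P = 3.1 × 207 = 641.7 kN
L_e = K·L = 2 × 0.794 = 1.588 m
Required I = P_cr·L_e²/(π²E) = 6.417×10^5 × 1.588² / (π² × 1.03×10^11) = 1.592×10^-6 m⁴
I_req = 1.592×10^6 mm⁴
Rectangle, weak axis: I_min = h·b³/12 with h = 188 mm fixed  ⇒  b = (12I/h)^(1/3) = 46.7 mm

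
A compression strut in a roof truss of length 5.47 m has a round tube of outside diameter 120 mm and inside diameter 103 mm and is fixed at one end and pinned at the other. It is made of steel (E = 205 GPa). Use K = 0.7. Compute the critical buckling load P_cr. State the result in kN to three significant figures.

d_o = 120 mm, d_i = 103 mm
I = π(d_o⁴ − d_i⁴)/64 = π(120⁴ − 103.0⁴)/64 = 4.654×10^6 mm⁴
I = 4.654×10^6 mm⁴ = 4.654×10^-6 m⁴
Effective length L_e = K·L = 0.7 × 5.47 = 3.829 m
P_cr = π²EI / L_e² = π² × 205×10⁹ × 4.654×10^-6 / 3.829² = 6.422×10^5 N

P_cr ≈ 642 kN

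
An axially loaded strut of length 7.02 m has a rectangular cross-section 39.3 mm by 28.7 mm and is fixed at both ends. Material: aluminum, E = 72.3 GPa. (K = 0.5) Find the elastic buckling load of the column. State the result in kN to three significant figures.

Buckling occurs about the weak axis: I_min = h·b³/12 with b = 28.7 mm (the shorter side).
I_min = 39.3×28.7³/12 = 7.742×10^4 mm⁴
I = 7.742×10^4 mm⁴ = 7.742×10^-8 m⁴
Effective length L_e = K·L = 0.5 × 7.02 = 3.510 m
P_cr = π²EI / L_e² = π² × 72.3×10⁹ × 7.742×10^-8 / 3.510² = 4.484×10^3 N

P_cr ≈ 4.48 kN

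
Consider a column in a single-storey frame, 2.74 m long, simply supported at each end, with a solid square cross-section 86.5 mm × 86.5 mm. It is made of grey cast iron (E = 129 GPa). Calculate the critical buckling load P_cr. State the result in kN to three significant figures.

P_cr ≈ 791 kN

I = a⁴/12 = 86.5⁴/12 = 4.665×10^6 mm⁴
I = 4.665×10^6 mm⁴ = 4.665×10^-6 m⁴
Effective length L_e = K·L = 1 × 2.74 = 2.740 m
P_cr = π²EI / L_e² = π² × 129×10⁹ × 4.665×10^-6 / 2.740² = 7.912×10^5 N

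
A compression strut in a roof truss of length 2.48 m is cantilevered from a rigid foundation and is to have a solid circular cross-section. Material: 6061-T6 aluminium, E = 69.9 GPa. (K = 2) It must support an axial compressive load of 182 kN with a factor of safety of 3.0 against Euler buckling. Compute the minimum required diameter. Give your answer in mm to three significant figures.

Required P_cr = n·P = 3.0 × 182 = 546.0 kN
L_e = K·L = 2 × 2.48 = 4.960 m
Required I = P_cr·L_e²/(π²E) = 5.460×10^5 × 4.960² / (π² × 6.99×10^10) = 1.947×10^-5 m⁴
I_req = 1.947×10^7 mm⁴
Solid circle: I = πd⁴/64  ⇒  d = (64I/π)^(1/4) = (64×1.947×10^7/π)^(1/4) = 141 mm

d ≈ 141 mm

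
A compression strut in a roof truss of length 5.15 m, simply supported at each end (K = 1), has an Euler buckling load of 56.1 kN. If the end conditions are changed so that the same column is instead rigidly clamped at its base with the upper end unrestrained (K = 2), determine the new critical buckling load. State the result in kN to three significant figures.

P_cr ∝ 1/K², so P_cr,new = P_cr,old × (K_old/K_new)² = 56.1 × (1/2)²
= 56.1 × 0.2500 = 14.0 kN

P_cr ≈ 14.0 kN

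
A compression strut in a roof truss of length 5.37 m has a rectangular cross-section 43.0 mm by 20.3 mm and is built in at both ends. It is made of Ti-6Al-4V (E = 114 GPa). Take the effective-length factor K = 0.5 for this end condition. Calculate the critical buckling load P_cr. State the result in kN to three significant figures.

Buckling occurs about the weak axis: I_min = h·b³/12 with b = 20.3 mm (the shorter side).
I_min = 43.0×20.3³/12 = 2.998×10^4 mm⁴
I = 2.998×10^4 mm⁴ = 2.998×10^-8 m⁴
Effective length L_e = K·L = 0.5 × 5.37 = 2.685 m
P_cr = π²EI / L_e² = π² × 114×10⁹ × 2.998×10^-8 / 2.685² = 4.678×10^3 N

P_cr ≈ 4.68 kN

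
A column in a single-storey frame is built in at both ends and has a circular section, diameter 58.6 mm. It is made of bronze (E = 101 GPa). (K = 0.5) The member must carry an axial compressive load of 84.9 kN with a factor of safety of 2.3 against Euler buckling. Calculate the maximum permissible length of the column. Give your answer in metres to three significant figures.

L_max ≈ 3.44 m

I = πd⁴/64 = π×58.6⁴/64 = 5.788×10^5 mm⁴
I = 5.788×10^-7 m⁴
Required critical load P_cr = n·P = 2.3 × 84.9 = 195.3 kN = 1.953×10^5 N
From P_cr = π²EI/(K·L)²:  L = (1/K)·√(π²EI/P_cr) = (1/0.5)·√(π²×1.01×10^11×5.788×10^-7/1.953×10^5)
L = 3.44 m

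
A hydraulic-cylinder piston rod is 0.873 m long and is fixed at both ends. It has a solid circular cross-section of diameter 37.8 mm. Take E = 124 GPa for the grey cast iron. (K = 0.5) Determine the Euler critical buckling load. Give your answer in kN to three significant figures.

P_cr ≈ 644 kN

I = πd⁴/64 = π×37.8⁴/64 = 1.002×10^5 mm⁴
I = 1.002×10^5 mm⁴ = 1.002×10^-7 m⁴
Effective length L_e = K·L = 0.5 × 0.873 = 0.4365 m
P_cr = π²EI / L_e² = π² × 124×10⁹ × 1.002×10^-7 / 0.4365² = 6.437×10^5 N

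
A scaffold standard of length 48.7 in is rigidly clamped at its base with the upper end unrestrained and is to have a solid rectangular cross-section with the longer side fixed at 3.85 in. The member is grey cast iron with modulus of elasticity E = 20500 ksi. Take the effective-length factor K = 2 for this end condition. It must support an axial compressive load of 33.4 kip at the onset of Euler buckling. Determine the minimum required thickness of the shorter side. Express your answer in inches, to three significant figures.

b ≈ 1.70 in

L_e = K·L = 2 × 48.7 = 97.40 in
Required I = P_cr·L_e²/(π²E) = 3.340×10^4 × 97.40² / (π² × 2.05×10^7) = 1.566 in⁴
Rectangle, weak axis: I_min = h·b³/12 with h = 3.85 in fixed  ⇒  b = (12I/h)^(1/3) = 1.70 in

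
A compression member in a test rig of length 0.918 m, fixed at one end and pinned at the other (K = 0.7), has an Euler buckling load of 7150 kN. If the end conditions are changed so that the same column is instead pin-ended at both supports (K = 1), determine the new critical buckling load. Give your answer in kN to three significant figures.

P_cr ∝ 1/K², so P_cr,new = P_cr,old × (K_old/K_new)² = 7150 × (0.7/1)²
= 7150 × 0.4900 = 3500 kN

P_cr ≈ 3500 kN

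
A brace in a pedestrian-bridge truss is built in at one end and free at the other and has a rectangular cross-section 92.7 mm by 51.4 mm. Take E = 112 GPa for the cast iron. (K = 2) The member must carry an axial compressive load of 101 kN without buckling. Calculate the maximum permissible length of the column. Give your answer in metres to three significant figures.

Buckling occurs about the weak axis: I_min = h·b³/12 with b = 51.4 mm (the shorter side).
I_min = 92.7×51.4³/12 = 1.049×10^6 mm⁴
I = 1.049×10^-6 m⁴
At the buckling limit P_cr = P = 1.010×10^5 N
From P_cr = π²EI/(K·L)²:  L = (1/K)·√(π²EI/P_cr) = (1/2)·√(π²×1.12×10^11×1.049×10^-6/1.010×10^5)
L = 1.69 m

L_max ≈ 1.69 m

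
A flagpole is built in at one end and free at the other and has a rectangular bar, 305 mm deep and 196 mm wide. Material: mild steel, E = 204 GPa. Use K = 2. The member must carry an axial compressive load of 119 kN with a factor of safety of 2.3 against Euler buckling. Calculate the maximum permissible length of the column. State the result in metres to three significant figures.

Buckling occurs about the weak axis: I_min = h·b³/12 with b = 196 mm (the shorter side).
I_min = 305×196³/12 = 1.914×10^8 mm⁴
I = 1.914×10^-4 m⁴
Required critical load P_cr = n·P = 2.3 × 119 = 273.7 kN = 2.737×10^5 N
From P_cr = π²EI/(K·L)²:  L = (1/K)·√(π²EI/P_cr) = (1/2)·√(π²×2.04×10^11×1.914×10^-4/2.737×10^5)
L = 18.8 m

L_max ≈ 18.8 m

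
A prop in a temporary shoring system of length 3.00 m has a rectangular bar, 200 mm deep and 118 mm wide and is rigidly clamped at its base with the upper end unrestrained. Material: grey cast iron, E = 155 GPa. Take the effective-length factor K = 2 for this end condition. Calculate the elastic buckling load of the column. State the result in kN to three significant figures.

Buckling occurs about the weak axis: I_min = h·b³/12 with b = 118 mm (the shorter side).
I_min = 200×118³/12 = 2.738×10^7 mm⁴
I = 2.738×10^7 mm⁴ = 2.738×10^-5 m⁴
Effective length L_e = K·L = 2 × 3.00 = 6.000 m
P_cr = π²EI / L_e² = π² × 155×10⁹ × 2.738×10^-5 / 6.000² = 1.164×10^6 N

P_cr ≈ 1160 kN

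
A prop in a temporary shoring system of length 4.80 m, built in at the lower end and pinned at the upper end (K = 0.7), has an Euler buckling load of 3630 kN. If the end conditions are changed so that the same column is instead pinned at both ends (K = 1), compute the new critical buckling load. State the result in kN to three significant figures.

P_cr ≈ 1780 kN

P_cr ∝ 1/K², so P_cr,new = P_cr,old × (K_old/K_new)² = 3630 × (0.7/1)²
= 3630 × 0.4900 = 1780 kN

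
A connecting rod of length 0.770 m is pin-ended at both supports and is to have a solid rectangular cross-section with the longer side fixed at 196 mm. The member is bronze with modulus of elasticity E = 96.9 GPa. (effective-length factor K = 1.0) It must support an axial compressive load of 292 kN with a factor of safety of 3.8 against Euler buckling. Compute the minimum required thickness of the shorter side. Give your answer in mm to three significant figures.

b ≈ 34.8 mm

Required P_cr = n·P = 3.8 × 292 = 1110 kN
L_e = K·L = 1 × 0.770 = 0.7700 m
Required I = P_cr·L_e²/(π²E) = 1.110×10^6 × 0.7700² / (π² × 9.69×10^10) = 6.879×10^-7 m⁴
I_req = 6.879×10^5 mm⁴
Rectangle, weak axis: I_min = h·b³/12 with h = 196 mm fixed  ⇒  b = (12I/h)^(1/3) = 34.8 mm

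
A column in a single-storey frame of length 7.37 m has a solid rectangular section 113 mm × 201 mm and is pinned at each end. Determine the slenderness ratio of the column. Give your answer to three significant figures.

For a rectangle r_min = b/√12 = 113/√12 = 32.62 mm
L_e = K·L = 1 × 7.37 m = 7.370 m = 7370.0 mm
λ = L_e / r_min = 7370.0 / 32.62 = 226

λ ≈ 226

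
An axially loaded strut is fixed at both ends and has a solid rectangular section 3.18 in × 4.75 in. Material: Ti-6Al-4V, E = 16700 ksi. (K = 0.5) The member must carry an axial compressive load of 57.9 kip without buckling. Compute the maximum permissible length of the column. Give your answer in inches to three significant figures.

L_max ≈ 381 in

Buckling occurs about the weak axis: I_min = h·b³/12 with b = 3.18 in (the shorter side).
I_min = 4.75×3.18³/12 = 12.73 in⁴
At the buckling limit P_cr = P = 5.790×10^4 lb
From P_cr = π²EI/(K·L)²:  L = (1/K)·√(π²EI/P_cr) = (1/0.5)·√(π²×1.67×10^7×12.73/5.790×10^4)
L = 381 in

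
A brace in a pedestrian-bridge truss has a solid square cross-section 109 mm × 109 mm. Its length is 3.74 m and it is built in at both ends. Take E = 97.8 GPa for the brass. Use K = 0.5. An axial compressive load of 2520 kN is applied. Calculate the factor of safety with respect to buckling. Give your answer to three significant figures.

I = a⁴/12 = 109⁴/12 = 1.176×10^7 mm⁴
I = 1.176×10^7 mm⁴ = 1.176×10^-5 m⁴
Effective length L_e = K·L = 0.5 × 3.74 = 1.870 m
P_cr = π²EI / L_e² = π² × 97.8×10⁹ × 1.176×10^-5 / 1.870² = 3.247×10^6 N
Factor of safety n = P_cr / P = 3247.0 / 2520 = 1.29

n ≈ 1.29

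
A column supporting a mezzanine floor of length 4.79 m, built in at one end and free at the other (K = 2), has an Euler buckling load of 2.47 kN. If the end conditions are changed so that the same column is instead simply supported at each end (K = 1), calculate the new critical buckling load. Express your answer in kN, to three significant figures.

P_cr ≈ 9.88 kN

P_cr ∝ 1/K², so P_cr,new = P_cr,old × (K_old/K_new)² = 2.47 × (2/1)²
= 2.47 × 4.000 = 9.88 kN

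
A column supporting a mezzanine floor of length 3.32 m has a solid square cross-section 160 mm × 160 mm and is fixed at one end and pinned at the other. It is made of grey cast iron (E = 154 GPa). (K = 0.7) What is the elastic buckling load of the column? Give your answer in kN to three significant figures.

P_cr ≈ 15400 kN

I = a⁴/12 = 160⁴/12 = 5.461×10^7 mm⁴
I = 5.461×10^7 mm⁴ = 5.461×10^-5 m⁴
Effective length L_e = K·L = 0.7 × 3.32 = 2.324 m
P_cr = π²EI / L_e² = π² × 154×10⁹ × 5.461×10^-5 / 2.324² = 1.537×10^7 N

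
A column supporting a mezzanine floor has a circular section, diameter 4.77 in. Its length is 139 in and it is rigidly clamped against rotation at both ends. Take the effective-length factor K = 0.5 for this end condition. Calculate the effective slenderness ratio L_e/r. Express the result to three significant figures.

For a solid circle r = d/4 = 4.77/4 = 1.192 in
L_e = K·L = 0.5 × 139 = 69.50 in
λ = L_e / r_min = 69.500 / 1.192 = 58.3

λ ≈ 58.3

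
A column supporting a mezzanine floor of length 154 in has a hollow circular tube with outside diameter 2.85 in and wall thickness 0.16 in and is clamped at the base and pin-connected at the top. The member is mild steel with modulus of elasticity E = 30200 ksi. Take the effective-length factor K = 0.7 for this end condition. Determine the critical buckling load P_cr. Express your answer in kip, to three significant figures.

P_cr ≈ 31.5 kip

Inner diameter d_i = 2.85 − 2×0.16 = 2.530 in
I = π(d_o⁴ − d_i⁴)/64 = π(2.85⁴ − 2.530⁴)/64 = 1.227 in⁴
Effective length L_e = K·L = 0.7 × 154 = 107.8 in
P_cr = π²EI / L_e² = π² × 30200×10³ × 1.227 / 107.8² = 3.148×10^4 lb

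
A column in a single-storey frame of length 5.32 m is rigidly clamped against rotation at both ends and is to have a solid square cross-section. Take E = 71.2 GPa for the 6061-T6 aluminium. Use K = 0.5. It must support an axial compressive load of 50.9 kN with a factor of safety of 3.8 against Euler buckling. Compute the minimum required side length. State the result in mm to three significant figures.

Required P_cr = n·P = 3.8 × 50.9 = 193.4 kN
L_e = K·L = 0.5 × 5.32 = 2.660 m
Required I = P_cr·L_e²/(π²E) = 1.934×10^5 × 2.660² / (π² × 7.12×10^10) = 1.948×10^-6 m⁴
I_req = 1.948×10^6 mm⁴
Solid square: I = a⁴/12  ⇒  a = (12I)^(1/4) = (12×1.948×10^6)^(1/4) = 69.5 mm

a ≈ 69.5 mm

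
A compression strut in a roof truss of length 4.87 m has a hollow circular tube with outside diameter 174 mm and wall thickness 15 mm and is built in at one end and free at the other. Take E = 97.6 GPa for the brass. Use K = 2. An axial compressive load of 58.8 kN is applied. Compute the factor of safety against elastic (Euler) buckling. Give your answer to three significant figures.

n ≈ 4.13

Inner diameter d_i = 174 − 2×15 = 144.0 mm
I = π(d_o⁴ − d_i⁴)/64 = π(174⁴ − 144.0⁴)/64 = 2.389×10^7 mm⁴
I = 2.389×10^7 mm⁴ = 2.389×10^-5 m⁴
Effective length L_e = K·L = 2 × 4.87 = 9.740 m
P_cr = π²EI / L_e² = π² × 97.6×10⁹ × 2.389×10^-5 / 9.740² = 2.426×10^5 N
Factor of safety n = P_cr / P = 242.56 / 58.8 = 4.13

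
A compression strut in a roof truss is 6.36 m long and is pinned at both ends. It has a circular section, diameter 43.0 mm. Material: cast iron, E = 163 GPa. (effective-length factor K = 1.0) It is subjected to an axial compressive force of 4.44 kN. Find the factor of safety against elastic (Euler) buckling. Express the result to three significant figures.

I = πd⁴/64 = π×43.0⁴/64 = 1.678×10^5 mm⁴
I = 1.678×10^5 mm⁴ = 1.678×10^-7 m⁴
Effective length L_e = K·L = 1 × 6.36 = 6.360 m
P_cr = π²EI / L_e² = π² × 163×10⁹ × 1.678×10^-7 / 6.360² = 6.674×10^3 N
Factor of safety n = P_cr / P = 6.6745 / 4.44 = 1.50

n ≈ 1.50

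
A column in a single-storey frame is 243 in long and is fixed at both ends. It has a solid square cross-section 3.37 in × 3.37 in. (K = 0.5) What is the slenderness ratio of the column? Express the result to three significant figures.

I = a⁴/12 = 3.37⁴/12 = 10.75 in⁴
A = 11.36 in²;  r_min = √(I/A) = √(10.75/11.36) = 0.9728 in
L_e = K·L = 0.5 × 243 = 121.5 in
λ = L_e / r_min = 121.50 / 0.9728 = 125

λ ≈ 125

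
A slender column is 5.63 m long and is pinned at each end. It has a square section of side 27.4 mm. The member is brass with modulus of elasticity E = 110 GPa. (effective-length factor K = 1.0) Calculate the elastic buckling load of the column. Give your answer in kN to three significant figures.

P_cr ≈ 1.61 kN

I = a⁴/12 = 27.4⁴/12 = 4.697×10^4 mm⁴
I = 4.697×10^4 mm⁴ = 4.697×10^-8 m⁴
Effective length L_e = K·L = 1 × 5.63 = 5.630 m
P_cr = π²EI / L_e² = π² × 110×10⁹ × 4.697×10^-8 / 5.630² = 1.609×10^3 N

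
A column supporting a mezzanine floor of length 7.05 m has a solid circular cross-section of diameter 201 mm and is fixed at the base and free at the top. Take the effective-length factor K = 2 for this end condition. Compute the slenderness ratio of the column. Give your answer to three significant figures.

λ ≈ 281

I = πd⁴/64 = π×201⁴/64 = 8.012×10^7 mm⁴
A = 3.173×10^4 mm²;  r_min = √(I/A) = √(8.012×10^7/3.173×10^4) = 50.25 mm
L_e = K·L = 2 × 7.05 m = 14.10 m = 14100 mm
λ = L_e / r_min = 14100 / 50.25 = 281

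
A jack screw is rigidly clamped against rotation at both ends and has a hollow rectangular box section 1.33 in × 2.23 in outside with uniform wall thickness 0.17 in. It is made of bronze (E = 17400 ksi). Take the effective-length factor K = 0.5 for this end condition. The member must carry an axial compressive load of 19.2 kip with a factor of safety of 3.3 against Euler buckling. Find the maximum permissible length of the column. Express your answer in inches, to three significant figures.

L_max ≈ 55.5 in

Inner dimensions: h_i = 2.23 − 2×0.17 = 1.890 in, b_i = 1.33 − 2×0.17 = 0.9900 in
Weak-axis I_min = (h_o·b_o³ − h_i·b_i³)/12 with b_o = 1.33, b_i = 0.9900 in (shorter outer/inner sides).
I_min = (2.23×1.33³ − 1.890×0.9900³)/12 = 0.2844 in⁴
Required critical load P_cr = n·P = 3.3 × 19.2 = 63.36 kip = 6.336×10^4 lb
From P_cr = π²EI/(K·L)²:  L = (1/K)·√(π²EI/P_cr) = (1/0.5)·√(π²×1.74×10^7×0.2844/6.336×10^4)
L = 55.5 in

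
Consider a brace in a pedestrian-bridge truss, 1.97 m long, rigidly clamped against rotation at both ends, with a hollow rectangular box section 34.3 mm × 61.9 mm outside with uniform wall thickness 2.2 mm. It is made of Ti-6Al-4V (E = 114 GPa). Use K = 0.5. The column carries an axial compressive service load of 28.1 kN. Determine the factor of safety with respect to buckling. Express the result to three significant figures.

Inner dimensions: h_i = 61.9 − 2×2.2 = 57.50 mm, b_i = 34.3 − 2×2.2 = 29.90 mm
Weak-axis I_min = (h_o·b_o³ − h_i·b_i³)/12 with b_o = 34.3, b_i = 29.90 mm (shorter outer/inner sides).
I_min = (61.9×34.3³ − 57.50×29.90³)/12 = 8.007×10^4 mm⁴
I = 8.007×10^4 mm⁴ = 8.007×10^-8 m⁴
Effective length L_e = K·L = 0.5 × 1.97 = 0.9850 m
P_cr = π²EI / L_e² = π² × 114×10⁹ × 8.007×10^-8 / 0.9850² = 9.286×10^4 N
Factor of safety n = P_cr / P = 92.856 / 28.1 = 3.30

n ≈ 3.30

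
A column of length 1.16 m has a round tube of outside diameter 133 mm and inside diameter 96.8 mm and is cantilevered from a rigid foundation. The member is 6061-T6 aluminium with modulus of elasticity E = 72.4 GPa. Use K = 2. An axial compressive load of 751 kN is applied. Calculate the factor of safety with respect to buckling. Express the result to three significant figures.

n ≈ 1.95

d_o = 133 mm, d_i = 96.8 mm
I = π(d_o⁴ − d_i⁴)/64 = π(133⁴ − 96.80⁴)/64 = 1.105×10^7 mm⁴
I = 1.105×10^7 mm⁴ = 1.105×10^-5 m⁴
Effective length L_e = K·L = 2 × 1.16 = 2.320 m
P_cr = π²EI / L_e² = π² × 72.4×10⁹ × 1.105×10^-5 / 2.320² = 1.467×10^6 N
Factor of safety n = P_cr / P = 1466.9 / 751 = 1.95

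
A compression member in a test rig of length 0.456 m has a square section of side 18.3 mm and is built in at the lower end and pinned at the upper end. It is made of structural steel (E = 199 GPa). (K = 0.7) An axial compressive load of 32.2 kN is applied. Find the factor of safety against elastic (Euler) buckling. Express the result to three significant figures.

n ≈ 5.59

I = a⁴/12 = 18.3⁴/12 = 9.346×10^3 mm⁴
I = 9.346×10^3 mm⁴ = 9.346×10^-9 m⁴
Effective length L_e = K·L = 0.7 × 0.456 = 0.3192 m
P_cr = π²EI / L_e² = π² × 199×10⁹ × 9.346×10^-9 / 0.3192² = 1.802×10^5 N
Factor of safety n = P_cr / P = 180.16 / 32.2 = 5.59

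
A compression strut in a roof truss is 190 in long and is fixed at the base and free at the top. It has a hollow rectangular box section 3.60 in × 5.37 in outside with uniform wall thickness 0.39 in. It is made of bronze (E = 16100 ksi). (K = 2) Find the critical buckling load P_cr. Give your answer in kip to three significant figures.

Inner dimensions: h_i = 5.37 − 2×0.39 = 4.590 in, b_i = 3.60 − 2×0.39 = 2.820 in
Weak-axis I_min = (h_o·b_o³ − h_i·b_i³)/12 with b_o = 3.60, b_i = 2.820 in (shorter outer/inner sides).
I_min = (5.37×3.60³ − 4.590×2.820³)/12 = 12.30 in⁴
Effective length L_e = K·L = 2 × 190 = 380.0 in
P_cr = π²EI / L_e² = π² × 16100×10³ × 12.30 / 380.0² = 1.354×10^4 lb

P_cr ≈ 13.5 kip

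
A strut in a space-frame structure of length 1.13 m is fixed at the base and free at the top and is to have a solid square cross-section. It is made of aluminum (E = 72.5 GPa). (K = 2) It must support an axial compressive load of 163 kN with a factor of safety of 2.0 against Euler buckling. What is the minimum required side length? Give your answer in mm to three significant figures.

a ≈ 72.7 mm

Required P_cr = n·P = 2.0 × 163 = 326.0 kN
L_e = K·L = 2 × 1.13 = 2.260 m
Required I = P_cr·L_e²/(π²E) = 3.260×10^5 × 2.260² / (π² × 7.25×10^10) = 2.327×10^-6 m⁴
I_req = 2.327×10^6 mm⁴
Solid square: I = a⁴/12  ⇒  a = (12I)^(1/4) = (12×2.327×10^6)^(1/4) = 72.7 mm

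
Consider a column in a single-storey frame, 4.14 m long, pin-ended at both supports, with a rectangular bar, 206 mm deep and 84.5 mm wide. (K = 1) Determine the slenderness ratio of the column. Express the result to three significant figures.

For a rectangle r_min = b/√12 = 84.5/√12 = 24.39 mm
L_e = K·L = 1 × 4.14 m = 4.140 m = 4140.0 mm
λ = L_e / r_min = 4140.0 / 24.39 = 170

λ ≈ 170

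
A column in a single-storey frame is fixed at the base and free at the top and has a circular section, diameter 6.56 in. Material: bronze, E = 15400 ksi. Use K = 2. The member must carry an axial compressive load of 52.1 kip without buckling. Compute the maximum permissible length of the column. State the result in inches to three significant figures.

L_max ≈ 257 in

I = πd⁴/64 = π×6.56⁴/64 = 90.90 in⁴
At the buckling limit P_cr = P = 5.210×10^4 lb
From P_cr = π²EI/(K·L)²:  L = (1/K)·√(π²EI/P_cr) = (1/2)·√(π²×1.54×10^7×90.90/5.210×10^4)
L = 257 in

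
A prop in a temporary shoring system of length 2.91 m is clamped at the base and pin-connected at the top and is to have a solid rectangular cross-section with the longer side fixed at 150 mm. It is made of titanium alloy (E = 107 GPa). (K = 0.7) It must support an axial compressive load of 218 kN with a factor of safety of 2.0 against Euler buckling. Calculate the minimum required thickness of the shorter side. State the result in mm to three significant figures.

Required P_cr = n·P = 2.0 × 218 = 436.0 kN
L_e = K·L = 0.7 × 2.91 = 2.037 m
Required I = P_cr·L_e²/(π²E) = 4.360×10^5 × 2.037² / (π² × 1.07×10^11) = 1.713×10^-6 m⁴
I_req = 1.713×10^6 mm⁴
Rectangle, weak axis: I_min = h·b³/12 with h = 150 mm fixed  ⇒  b = (12I/h)^(1/3) = 51.6 mm

b ≈ 51.6 mm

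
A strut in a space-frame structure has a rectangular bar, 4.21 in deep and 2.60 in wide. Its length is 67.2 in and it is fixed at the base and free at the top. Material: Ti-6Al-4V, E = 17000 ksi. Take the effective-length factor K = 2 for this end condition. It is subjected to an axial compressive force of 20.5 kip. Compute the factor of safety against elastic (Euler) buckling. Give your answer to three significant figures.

n ≈ 2.79

Buckling occurs about the weak axis: I_min = h·b³/12 with b = 2.60 in (the shorter side).
I_min = 4.21×2.60³/12 = 6.166 in⁴
Effective length L_e = K·L = 2 × 67.2 = 134.4 in
P_cr = π²EI / L_e² = π² × 17000×10³ × 6.166 / 134.4² = 5.728×10^4 lb
Factor of safety n = P_cr / P = 57.276 / 20.5 = 2.79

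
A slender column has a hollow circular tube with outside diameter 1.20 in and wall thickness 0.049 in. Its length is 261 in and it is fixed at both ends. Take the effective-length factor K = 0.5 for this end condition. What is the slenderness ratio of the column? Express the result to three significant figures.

λ ≈ 320

Inner diameter d_i = 1.20 − 2×0.049 = 1.102 in
I = π(d_o⁴ − d_i⁴)/64 = π(1.20⁴ − 1.102⁴)/64 = 2.939×10^-2 in⁴
A = 0.1772 in²;  r_min = √(I/A) = √(2.939×10^-2/0.1772) = 0.4073 in
L_e = K·L = 0.5 × 261 = 130.5 in
λ = L_e / r_min = 130.50 / 0.4073 = 320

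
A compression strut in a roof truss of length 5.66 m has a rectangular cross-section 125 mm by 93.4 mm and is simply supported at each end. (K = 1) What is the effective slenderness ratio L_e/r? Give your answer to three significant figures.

For a rectangle r_min = b/√12 = 93.4/√12 = 26.96 mm
L_e = K·L = 1 × 5.66 m = 5.660 m = 5660.0 mm
λ = L_e / r_min = 5660.0 / 26.96 = 210

λ ≈ 210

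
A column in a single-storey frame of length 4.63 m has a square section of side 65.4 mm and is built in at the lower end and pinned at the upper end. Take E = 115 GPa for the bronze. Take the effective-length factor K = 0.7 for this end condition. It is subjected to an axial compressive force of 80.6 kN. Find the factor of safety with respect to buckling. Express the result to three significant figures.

n ≈ 2.04

I = a⁴/12 = 65.4⁴/12 = 1.525×10^6 mm⁴
I = 1.525×10^6 mm⁴ = 1.525×10^-6 m⁴
Effective length L_e = K·L = 0.7 × 4.63 = 3.241 m
P_cr = π²EI / L_e² = π² × 115×10⁹ × 1.525×10^-6 / 3.241² = 1.647×10^5 N
Factor of safety n = P_cr / P = 164.73 / 80.6 = 2.04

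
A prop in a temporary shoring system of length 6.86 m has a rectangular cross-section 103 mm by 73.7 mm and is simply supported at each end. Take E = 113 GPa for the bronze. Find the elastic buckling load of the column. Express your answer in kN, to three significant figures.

Buckling occurs about the weak axis: I_min = h·b³/12 with b = 73.7 mm (the shorter side).
I_min = 103×73.7³/12 = 3.436×10^6 mm⁴
I = 3.436×10^6 mm⁴ = 3.436×10^-6 m⁴
Effective length L_e = K·L = 1 × 6.86 = 6.860 m
P_cr = π²EI / L_e² = π² × 113×10⁹ × 3.436×10^-6 / 6.860² = 8.143×10^4 N

P_cr ≈ 81.4 kN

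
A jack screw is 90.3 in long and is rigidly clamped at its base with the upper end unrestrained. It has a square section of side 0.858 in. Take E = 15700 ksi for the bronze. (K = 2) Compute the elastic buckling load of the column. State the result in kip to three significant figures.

I = a⁴/12 = 0.858⁴/12 = 4.516×10^-2 in⁴
Effective length L_e = K·L = 2 × 90.3 = 180.6 in
P_cr = π²EI / L_e² = π² × 15700×10³ × 4.516×10^-2 / 180.6² = 214.6 lb

P_cr ≈ 0.215 kip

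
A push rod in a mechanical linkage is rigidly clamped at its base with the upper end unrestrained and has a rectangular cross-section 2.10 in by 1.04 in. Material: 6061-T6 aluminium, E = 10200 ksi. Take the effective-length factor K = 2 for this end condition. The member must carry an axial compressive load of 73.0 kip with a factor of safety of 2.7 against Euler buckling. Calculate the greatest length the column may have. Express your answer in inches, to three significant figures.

L_max ≈ 5.01 in

Buckling occurs about the weak axis: I_min = h·b³/12 with b = 1.04 in (the shorter side).
I_min = 2.10×1.04³/12 = 0.1969 in⁴
Required critical load P_cr = n·P = 2.7 × 73.0 = 197.1 kip = 1.971×10^5 lb
From P_cr = π²EI/(K·L)²:  L = (1/K)·√(π²EI/P_cr) = (1/2)·√(π²×1.02×10^7×0.1969/1.971×10^5)
L = 5.01 in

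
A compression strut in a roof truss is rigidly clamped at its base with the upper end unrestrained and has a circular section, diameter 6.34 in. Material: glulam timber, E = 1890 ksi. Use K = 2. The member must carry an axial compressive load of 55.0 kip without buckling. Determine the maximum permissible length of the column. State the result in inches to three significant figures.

I = πd⁴/64 = π×6.34⁴/64 = 79.31 in⁴
At the buckling limit P_cr = P = 5.500×10^4 lb
From P_cr = π²EI/(K·L)²:  L = (1/K)·√(π²EI/P_cr) = (1/2)·√(π²×1.89×10^6×79.31/5.500×10^4)
L = 82.0 in

L_max ≈ 82.0 in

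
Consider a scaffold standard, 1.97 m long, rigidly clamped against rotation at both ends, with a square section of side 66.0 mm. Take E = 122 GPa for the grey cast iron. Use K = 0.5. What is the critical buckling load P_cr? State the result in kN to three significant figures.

I = a⁴/12 = 66.0⁴/12 = 1.581×10^6 mm⁴
I = 1.581×10^6 mm⁴ = 1.581×10^-6 m⁴
Effective length L_e = K·L = 0.5 × 1.97 = 0.9850 m
P_cr = π²EI / L_e² = π² × 122×10⁹ × 1.581×10^-6 / 0.9850² = 1.962×10^6 N

P_cr ≈ 1960 kN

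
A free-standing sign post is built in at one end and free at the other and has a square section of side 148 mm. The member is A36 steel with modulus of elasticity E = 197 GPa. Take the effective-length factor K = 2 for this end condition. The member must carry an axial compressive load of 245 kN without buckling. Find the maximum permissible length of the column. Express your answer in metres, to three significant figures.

L_max ≈ 8.91 m

I = a⁴/12 = 148⁴/12 = 3.998×10^7 mm⁴
I = 3.998×10^-5 m⁴
At the buckling limit P_cr = P = 2.450×10^5 N
From P_cr = π²EI/(K·L)²:  L = (1/K)·√(π²EI/P_cr) = (1/2)·√(π²×1.97×10^11×3.998×10^-5/2.450×10^5)
L = 8.91 m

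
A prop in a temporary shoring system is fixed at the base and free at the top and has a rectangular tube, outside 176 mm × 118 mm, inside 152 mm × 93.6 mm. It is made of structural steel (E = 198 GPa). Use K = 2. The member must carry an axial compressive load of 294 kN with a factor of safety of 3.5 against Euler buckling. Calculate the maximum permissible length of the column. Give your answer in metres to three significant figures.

Weak-axis I_min = (h_o·b_o³ − h_i·b_i³)/12 with b_o = 118, b_i = 93.60 mm (shorter outer/inner sides).
I_min = (176×118³ − 152.0×93.60³)/12 = 1.371×10^7 mm⁴
I = 1.371×10^-5 m⁴
Required critical load P_cr = n·P = 3.5 × 294 = 1029 kN = 1.029×10^6 N
From P_cr = π²EI/(K·L)²:  L = (1/K)·√(π²EI/P_cr) = (1/2)·√(π²×1.98×10^11×1.371×10^-5/1.029×10^6)
L = 2.55 m

L_max ≈ 2.55 m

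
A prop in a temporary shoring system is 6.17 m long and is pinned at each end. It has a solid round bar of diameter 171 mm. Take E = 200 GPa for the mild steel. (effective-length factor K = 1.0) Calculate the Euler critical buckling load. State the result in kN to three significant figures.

P_cr ≈ 2180 kN

I = πd⁴/64 = π×171⁴/64 = 4.197×10^7 mm⁴
I = 4.197×10^7 mm⁴ = 4.197×10^-5 m⁴
Effective length L_e = K·L = 1 × 6.17 = 6.170 m
P_cr = π²EI / L_e² = π² × 200×10⁹ × 4.197×10^-5 / 6.170² = 2.176×10^6 N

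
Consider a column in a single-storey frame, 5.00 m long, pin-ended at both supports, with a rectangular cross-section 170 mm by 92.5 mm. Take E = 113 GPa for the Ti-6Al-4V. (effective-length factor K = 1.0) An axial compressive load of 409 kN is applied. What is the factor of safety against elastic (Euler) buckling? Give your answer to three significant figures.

n ≈ 1.22

Buckling occurs about the weak axis: I_min = h·b³/12 with b = 92.5 mm (the shorter side).
I_min = 170×92.5³/12 = 1.121×10^7 mm⁴
I = 1.121×10^7 mm⁴ = 1.121×10^-5 m⁴
Effective length L_e = K·L = 1 × 5.00 = 5.000 m
P_cr = π²EI / L_e² = π² × 113×10⁹ × 1.121×10^-5 / 5.000² = 5.002×10^5 N
Factor of safety n = P_cr / P = 500.19 / 409 = 1.22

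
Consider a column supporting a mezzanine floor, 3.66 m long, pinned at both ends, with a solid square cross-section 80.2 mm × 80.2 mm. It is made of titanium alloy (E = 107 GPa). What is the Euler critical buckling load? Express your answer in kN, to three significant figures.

P_cr ≈ 272 kN

I = a⁴/12 = 80.2⁴/12 = 3.448×10^6 mm⁴
I = 3.448×10^6 mm⁴ = 3.448×10^-6 m⁴
Effective length L_e = K·L = 1 × 3.66 = 3.660 m
P_cr = π²EI / L_e² = π² × 107×10⁹ × 3.448×10^-6 / 3.660² = 2.718×10^5 N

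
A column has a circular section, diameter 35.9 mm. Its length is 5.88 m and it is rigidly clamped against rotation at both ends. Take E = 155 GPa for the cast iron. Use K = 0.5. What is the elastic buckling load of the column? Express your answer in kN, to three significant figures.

P_cr ≈ 14.4 kN

I = πd⁴/64 = π×35.9⁴/64 = 8.154×10^4 mm⁴
I = 8.154×10^4 mm⁴ = 8.154×10^-8 m⁴
Effective length L_e = K·L = 0.5 × 5.88 = 2.940 m
P_cr = π²EI / L_e² = π² × 155×10⁹ × 8.154×10^-8 / 2.940² = 1.443×10^4 N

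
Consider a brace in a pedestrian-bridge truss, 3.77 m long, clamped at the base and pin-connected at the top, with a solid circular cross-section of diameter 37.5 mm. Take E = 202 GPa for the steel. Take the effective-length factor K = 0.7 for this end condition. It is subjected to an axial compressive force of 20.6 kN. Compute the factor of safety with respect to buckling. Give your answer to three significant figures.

I = πd⁴/64 = π×37.5⁴/64 = 9.707×10^4 mm⁴
I = 9.707×10^4 mm⁴ = 9.707×10^-8 m⁴
Effective length L_e = K·L = 0.7 × 3.77 = 2.639 m
P_cr = π²EI / L_e² = π² × 202×10⁹ × 9.707×10^-8 / 2.639² = 2.779×10^4 N
Factor of safety n = P_cr / P = 27.789 / 20.6 = 1.35

n ≈ 1.35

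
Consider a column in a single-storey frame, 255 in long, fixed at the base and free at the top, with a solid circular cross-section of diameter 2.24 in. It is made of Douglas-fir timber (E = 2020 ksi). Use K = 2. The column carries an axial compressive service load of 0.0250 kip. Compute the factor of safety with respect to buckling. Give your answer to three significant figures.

n ≈ 3.79

I = πd⁴/64 = π×2.24⁴/64 = 1.236 in⁴
Effective length L_e = K·L = 2 × 255 = 510.0 in
P_cr = π²EI / L_e² = π² × 2020×10³ × 1.236 / 510.0² = 94.73 lb
Factor of safety n = P_cr / P = 0.094727 / 0.0250 = 3.79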